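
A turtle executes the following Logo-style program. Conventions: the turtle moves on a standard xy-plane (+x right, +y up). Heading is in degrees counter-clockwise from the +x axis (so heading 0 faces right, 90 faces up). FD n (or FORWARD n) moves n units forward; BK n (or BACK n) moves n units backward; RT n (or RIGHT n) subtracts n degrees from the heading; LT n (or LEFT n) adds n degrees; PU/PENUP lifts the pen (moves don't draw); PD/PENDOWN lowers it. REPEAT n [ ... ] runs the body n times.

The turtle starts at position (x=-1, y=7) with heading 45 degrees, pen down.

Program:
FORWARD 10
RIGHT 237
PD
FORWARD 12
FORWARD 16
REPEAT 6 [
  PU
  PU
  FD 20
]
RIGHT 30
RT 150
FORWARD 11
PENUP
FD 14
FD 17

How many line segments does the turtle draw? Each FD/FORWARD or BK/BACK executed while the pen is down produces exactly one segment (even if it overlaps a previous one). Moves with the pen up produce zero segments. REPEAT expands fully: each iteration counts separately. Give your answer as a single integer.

Executing turtle program step by step:
Start: pos=(-1,7), heading=45, pen down
FD 10: (-1,7) -> (6.071,14.071) [heading=45, draw]
RT 237: heading 45 -> 168
PD: pen down
FD 12: (6.071,14.071) -> (-5.667,16.566) [heading=168, draw]
FD 16: (-5.667,16.566) -> (-21.317,19.893) [heading=168, draw]
REPEAT 6 [
  -- iteration 1/6 --
  PU: pen up
  PU: pen up
  FD 20: (-21.317,19.893) -> (-40.88,24.051) [heading=168, move]
  -- iteration 2/6 --
  PU: pen up
  PU: pen up
  FD 20: (-40.88,24.051) -> (-60.443,28.209) [heading=168, move]
  -- iteration 3/6 --
  PU: pen up
  PU: pen up
  FD 20: (-60.443,28.209) -> (-80.006,32.367) [heading=168, move]
  -- iteration 4/6 --
  PU: pen up
  PU: pen up
  FD 20: (-80.006,32.367) -> (-99.569,36.526) [heading=168, move]
  -- iteration 5/6 --
  PU: pen up
  PU: pen up
  FD 20: (-99.569,36.526) -> (-119.132,40.684) [heading=168, move]
  -- iteration 6/6 --
  PU: pen up
  PU: pen up
  FD 20: (-119.132,40.684) -> (-138.695,44.842) [heading=168, move]
]
RT 30: heading 168 -> 138
RT 150: heading 138 -> 348
FD 11: (-138.695,44.842) -> (-127.935,42.555) [heading=348, move]
PU: pen up
FD 14: (-127.935,42.555) -> (-114.241,39.644) [heading=348, move]
FD 17: (-114.241,39.644) -> (-97.613,36.11) [heading=348, move]
Final: pos=(-97.613,36.11), heading=348, 3 segment(s) drawn
Segments drawn: 3

Answer: 3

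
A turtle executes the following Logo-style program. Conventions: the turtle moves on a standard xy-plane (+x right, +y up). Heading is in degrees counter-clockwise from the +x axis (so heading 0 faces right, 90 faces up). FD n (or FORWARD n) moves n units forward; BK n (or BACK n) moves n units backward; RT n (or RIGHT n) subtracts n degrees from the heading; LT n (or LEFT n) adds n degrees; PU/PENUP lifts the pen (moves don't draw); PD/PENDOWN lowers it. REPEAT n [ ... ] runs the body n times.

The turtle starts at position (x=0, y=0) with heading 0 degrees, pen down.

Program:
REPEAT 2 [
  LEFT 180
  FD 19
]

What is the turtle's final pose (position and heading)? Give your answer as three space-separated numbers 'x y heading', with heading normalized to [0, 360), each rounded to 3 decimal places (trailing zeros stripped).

Answer: 0 0 0

Derivation:
Executing turtle program step by step:
Start: pos=(0,0), heading=0, pen down
REPEAT 2 [
  -- iteration 1/2 --
  LT 180: heading 0 -> 180
  FD 19: (0,0) -> (-19,0) [heading=180, draw]
  -- iteration 2/2 --
  LT 180: heading 180 -> 0
  FD 19: (-19,0) -> (0,0) [heading=0, draw]
]
Final: pos=(0,0), heading=0, 2 segment(s) drawn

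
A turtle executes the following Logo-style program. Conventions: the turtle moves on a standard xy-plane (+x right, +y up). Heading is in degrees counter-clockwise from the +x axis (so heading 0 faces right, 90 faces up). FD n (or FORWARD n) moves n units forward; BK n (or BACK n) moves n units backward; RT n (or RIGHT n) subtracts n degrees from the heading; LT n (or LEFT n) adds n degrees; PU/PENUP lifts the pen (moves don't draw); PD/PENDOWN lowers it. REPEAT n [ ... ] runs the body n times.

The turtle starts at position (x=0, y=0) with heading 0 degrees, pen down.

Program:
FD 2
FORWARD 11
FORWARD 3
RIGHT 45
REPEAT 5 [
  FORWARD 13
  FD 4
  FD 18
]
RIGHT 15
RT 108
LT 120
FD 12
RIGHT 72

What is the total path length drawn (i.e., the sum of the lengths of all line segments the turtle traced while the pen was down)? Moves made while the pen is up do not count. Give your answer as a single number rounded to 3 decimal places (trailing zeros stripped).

Answer: 203

Derivation:
Executing turtle program step by step:
Start: pos=(0,0), heading=0, pen down
FD 2: (0,0) -> (2,0) [heading=0, draw]
FD 11: (2,0) -> (13,0) [heading=0, draw]
FD 3: (13,0) -> (16,0) [heading=0, draw]
RT 45: heading 0 -> 315
REPEAT 5 [
  -- iteration 1/5 --
  FD 13: (16,0) -> (25.192,-9.192) [heading=315, draw]
  FD 4: (25.192,-9.192) -> (28.021,-12.021) [heading=315, draw]
  FD 18: (28.021,-12.021) -> (40.749,-24.749) [heading=315, draw]
  -- iteration 2/5 --
  FD 13: (40.749,-24.749) -> (49.941,-33.941) [heading=315, draw]
  FD 4: (49.941,-33.941) -> (52.77,-36.77) [heading=315, draw]
  FD 18: (52.77,-36.77) -> (65.497,-49.497) [heading=315, draw]
  -- iteration 3/5 --
  FD 13: (65.497,-49.497) -> (74.69,-58.69) [heading=315, draw]
  FD 4: (74.69,-58.69) -> (77.518,-61.518) [heading=315, draw]
  FD 18: (77.518,-61.518) -> (90.246,-74.246) [heading=315, draw]
  -- iteration 4/5 --
  FD 13: (90.246,-74.246) -> (99.439,-83.439) [heading=315, draw]
  FD 4: (99.439,-83.439) -> (102.267,-86.267) [heading=315, draw]
  FD 18: (102.267,-86.267) -> (114.995,-98.995) [heading=315, draw]
  -- iteration 5/5 --
  FD 13: (114.995,-98.995) -> (124.187,-108.187) [heading=315, draw]
  FD 4: (124.187,-108.187) -> (127.016,-111.016) [heading=315, draw]
  FD 18: (127.016,-111.016) -> (139.744,-123.744) [heading=315, draw]
]
RT 15: heading 315 -> 300
RT 108: heading 300 -> 192
LT 120: heading 192 -> 312
FD 12: (139.744,-123.744) -> (147.773,-132.661) [heading=312, draw]
RT 72: heading 312 -> 240
Final: pos=(147.773,-132.661), heading=240, 19 segment(s) drawn

Segment lengths:
  seg 1: (0,0) -> (2,0), length = 2
  seg 2: (2,0) -> (13,0), length = 11
  seg 3: (13,0) -> (16,0), length = 3
  seg 4: (16,0) -> (25.192,-9.192), length = 13
  seg 5: (25.192,-9.192) -> (28.021,-12.021), length = 4
  seg 6: (28.021,-12.021) -> (40.749,-24.749), length = 18
  seg 7: (40.749,-24.749) -> (49.941,-33.941), length = 13
  seg 8: (49.941,-33.941) -> (52.77,-36.77), length = 4
  seg 9: (52.77,-36.77) -> (65.497,-49.497), length = 18
  seg 10: (65.497,-49.497) -> (74.69,-58.69), length = 13
  seg 11: (74.69,-58.69) -> (77.518,-61.518), length = 4
  seg 12: (77.518,-61.518) -> (90.246,-74.246), length = 18
  seg 13: (90.246,-74.246) -> (99.439,-83.439), length = 13
  seg 14: (99.439,-83.439) -> (102.267,-86.267), length = 4
  seg 15: (102.267,-86.267) -> (114.995,-98.995), length = 18
  seg 16: (114.995,-98.995) -> (124.187,-108.187), length = 13
  seg 17: (124.187,-108.187) -> (127.016,-111.016), length = 4
  seg 18: (127.016,-111.016) -> (139.744,-123.744), length = 18
  seg 19: (139.744,-123.744) -> (147.773,-132.661), length = 12
Total = 203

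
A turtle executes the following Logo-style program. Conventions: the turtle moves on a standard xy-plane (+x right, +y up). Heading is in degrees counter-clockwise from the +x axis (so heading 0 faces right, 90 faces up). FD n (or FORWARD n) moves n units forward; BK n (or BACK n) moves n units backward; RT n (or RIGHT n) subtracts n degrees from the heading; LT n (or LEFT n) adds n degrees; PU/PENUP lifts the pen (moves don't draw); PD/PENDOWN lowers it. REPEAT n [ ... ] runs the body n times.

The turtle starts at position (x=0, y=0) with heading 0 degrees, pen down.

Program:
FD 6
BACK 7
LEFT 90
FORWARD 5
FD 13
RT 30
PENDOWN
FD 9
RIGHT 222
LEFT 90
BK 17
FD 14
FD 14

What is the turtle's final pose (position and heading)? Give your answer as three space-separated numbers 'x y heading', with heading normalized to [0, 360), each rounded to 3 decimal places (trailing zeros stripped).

Executing turtle program step by step:
Start: pos=(0,0), heading=0, pen down
FD 6: (0,0) -> (6,0) [heading=0, draw]
BK 7: (6,0) -> (-1,0) [heading=0, draw]
LT 90: heading 0 -> 90
FD 5: (-1,0) -> (-1,5) [heading=90, draw]
FD 13: (-1,5) -> (-1,18) [heading=90, draw]
RT 30: heading 90 -> 60
PD: pen down
FD 9: (-1,18) -> (3.5,25.794) [heading=60, draw]
RT 222: heading 60 -> 198
LT 90: heading 198 -> 288
BK 17: (3.5,25.794) -> (-1.753,41.962) [heading=288, draw]
FD 14: (-1.753,41.962) -> (2.573,28.647) [heading=288, draw]
FD 14: (2.573,28.647) -> (6.899,15.333) [heading=288, draw]
Final: pos=(6.899,15.333), heading=288, 8 segment(s) drawn

Answer: 6.899 15.333 288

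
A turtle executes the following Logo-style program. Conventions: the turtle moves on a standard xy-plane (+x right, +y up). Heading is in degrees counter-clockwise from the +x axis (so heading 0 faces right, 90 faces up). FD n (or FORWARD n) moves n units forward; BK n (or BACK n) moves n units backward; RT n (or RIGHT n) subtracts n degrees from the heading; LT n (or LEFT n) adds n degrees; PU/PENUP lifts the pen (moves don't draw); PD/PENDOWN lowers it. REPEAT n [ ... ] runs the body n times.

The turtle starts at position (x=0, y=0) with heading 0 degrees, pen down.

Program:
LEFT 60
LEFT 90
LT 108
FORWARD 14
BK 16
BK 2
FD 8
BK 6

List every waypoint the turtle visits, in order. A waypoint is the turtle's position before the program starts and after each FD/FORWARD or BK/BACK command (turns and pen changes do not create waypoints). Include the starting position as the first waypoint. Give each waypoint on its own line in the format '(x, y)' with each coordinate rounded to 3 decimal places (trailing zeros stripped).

Executing turtle program step by step:
Start: pos=(0,0), heading=0, pen down
LT 60: heading 0 -> 60
LT 90: heading 60 -> 150
LT 108: heading 150 -> 258
FD 14: (0,0) -> (-2.911,-13.694) [heading=258, draw]
BK 16: (-2.911,-13.694) -> (0.416,1.956) [heading=258, draw]
BK 2: (0.416,1.956) -> (0.832,3.913) [heading=258, draw]
FD 8: (0.832,3.913) -> (-0.832,-3.913) [heading=258, draw]
BK 6: (-0.832,-3.913) -> (0.416,1.956) [heading=258, draw]
Final: pos=(0.416,1.956), heading=258, 5 segment(s) drawn
Waypoints (6 total):
(0, 0)
(-2.911, -13.694)
(0.416, 1.956)
(0.832, 3.913)
(-0.832, -3.913)
(0.416, 1.956)

Answer: (0, 0)
(-2.911, -13.694)
(0.416, 1.956)
(0.832, 3.913)
(-0.832, -3.913)
(0.416, 1.956)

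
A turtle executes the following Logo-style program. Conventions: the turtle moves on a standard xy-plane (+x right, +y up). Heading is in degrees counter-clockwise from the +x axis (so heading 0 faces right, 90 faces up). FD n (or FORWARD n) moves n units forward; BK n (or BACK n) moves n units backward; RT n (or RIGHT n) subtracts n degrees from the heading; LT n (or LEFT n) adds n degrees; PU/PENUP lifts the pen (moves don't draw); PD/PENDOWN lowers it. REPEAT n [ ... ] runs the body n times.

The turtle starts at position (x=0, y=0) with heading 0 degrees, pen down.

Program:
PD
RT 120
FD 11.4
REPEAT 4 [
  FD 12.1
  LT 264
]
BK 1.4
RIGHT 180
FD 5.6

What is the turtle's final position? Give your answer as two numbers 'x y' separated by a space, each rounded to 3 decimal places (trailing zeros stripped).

Answer: 0.317 -9.125

Derivation:
Executing turtle program step by step:
Start: pos=(0,0), heading=0, pen down
PD: pen down
RT 120: heading 0 -> 240
FD 11.4: (0,0) -> (-5.7,-9.873) [heading=240, draw]
REPEAT 4 [
  -- iteration 1/4 --
  FD 12.1: (-5.7,-9.873) -> (-11.75,-20.352) [heading=240, draw]
  LT 264: heading 240 -> 144
  -- iteration 2/4 --
  FD 12.1: (-11.75,-20.352) -> (-21.539,-13.239) [heading=144, draw]
  LT 264: heading 144 -> 48
  -- iteration 3/4 --
  FD 12.1: (-21.539,-13.239) -> (-13.443,-4.247) [heading=48, draw]
  LT 264: heading 48 -> 312
  -- iteration 4/4 --
  FD 12.1: (-13.443,-4.247) -> (-5.346,-13.239) [heading=312, draw]
  LT 264: heading 312 -> 216
]
BK 1.4: (-5.346,-13.239) -> (-4.214,-12.416) [heading=216, draw]
RT 180: heading 216 -> 36
FD 5.6: (-4.214,-12.416) -> (0.317,-9.125) [heading=36, draw]
Final: pos=(0.317,-9.125), heading=36, 7 segment(s) drawn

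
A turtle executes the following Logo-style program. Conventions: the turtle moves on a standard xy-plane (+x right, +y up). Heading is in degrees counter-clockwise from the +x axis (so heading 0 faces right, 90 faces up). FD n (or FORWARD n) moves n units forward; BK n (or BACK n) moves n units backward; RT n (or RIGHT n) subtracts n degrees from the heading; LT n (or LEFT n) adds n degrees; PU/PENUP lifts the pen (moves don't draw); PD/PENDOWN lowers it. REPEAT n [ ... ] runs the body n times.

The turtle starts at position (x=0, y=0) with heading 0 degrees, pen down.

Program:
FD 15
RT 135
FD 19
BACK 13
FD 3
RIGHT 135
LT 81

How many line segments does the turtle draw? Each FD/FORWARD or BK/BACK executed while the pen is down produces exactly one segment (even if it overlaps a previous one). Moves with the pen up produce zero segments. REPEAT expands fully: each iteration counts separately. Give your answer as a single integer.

Executing turtle program step by step:
Start: pos=(0,0), heading=0, pen down
FD 15: (0,0) -> (15,0) [heading=0, draw]
RT 135: heading 0 -> 225
FD 19: (15,0) -> (1.565,-13.435) [heading=225, draw]
BK 13: (1.565,-13.435) -> (10.757,-4.243) [heading=225, draw]
FD 3: (10.757,-4.243) -> (8.636,-6.364) [heading=225, draw]
RT 135: heading 225 -> 90
LT 81: heading 90 -> 171
Final: pos=(8.636,-6.364), heading=171, 4 segment(s) drawn
Segments drawn: 4

Answer: 4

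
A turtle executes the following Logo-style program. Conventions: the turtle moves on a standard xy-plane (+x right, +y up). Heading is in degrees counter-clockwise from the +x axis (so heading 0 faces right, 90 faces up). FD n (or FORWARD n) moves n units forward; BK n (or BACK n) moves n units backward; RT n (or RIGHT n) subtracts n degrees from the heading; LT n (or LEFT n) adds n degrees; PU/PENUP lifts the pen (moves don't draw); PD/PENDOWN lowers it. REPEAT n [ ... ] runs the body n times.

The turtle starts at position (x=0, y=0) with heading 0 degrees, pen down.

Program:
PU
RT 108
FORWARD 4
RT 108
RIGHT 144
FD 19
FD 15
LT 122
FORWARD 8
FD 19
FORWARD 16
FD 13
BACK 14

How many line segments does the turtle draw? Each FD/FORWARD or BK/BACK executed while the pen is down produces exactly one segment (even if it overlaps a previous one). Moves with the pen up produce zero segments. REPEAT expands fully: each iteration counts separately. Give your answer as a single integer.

Executing turtle program step by step:
Start: pos=(0,0), heading=0, pen down
PU: pen up
RT 108: heading 0 -> 252
FD 4: (0,0) -> (-1.236,-3.804) [heading=252, move]
RT 108: heading 252 -> 144
RT 144: heading 144 -> 0
FD 19: (-1.236,-3.804) -> (17.764,-3.804) [heading=0, move]
FD 15: (17.764,-3.804) -> (32.764,-3.804) [heading=0, move]
LT 122: heading 0 -> 122
FD 8: (32.764,-3.804) -> (28.525,2.98) [heading=122, move]
FD 19: (28.525,2.98) -> (18.456,19.093) [heading=122, move]
FD 16: (18.456,19.093) -> (9.977,32.662) [heading=122, move]
FD 13: (9.977,32.662) -> (3.088,43.686) [heading=122, move]
BK 14: (3.088,43.686) -> (10.507,31.814) [heading=122, move]
Final: pos=(10.507,31.814), heading=122, 0 segment(s) drawn
Segments drawn: 0

Answer: 0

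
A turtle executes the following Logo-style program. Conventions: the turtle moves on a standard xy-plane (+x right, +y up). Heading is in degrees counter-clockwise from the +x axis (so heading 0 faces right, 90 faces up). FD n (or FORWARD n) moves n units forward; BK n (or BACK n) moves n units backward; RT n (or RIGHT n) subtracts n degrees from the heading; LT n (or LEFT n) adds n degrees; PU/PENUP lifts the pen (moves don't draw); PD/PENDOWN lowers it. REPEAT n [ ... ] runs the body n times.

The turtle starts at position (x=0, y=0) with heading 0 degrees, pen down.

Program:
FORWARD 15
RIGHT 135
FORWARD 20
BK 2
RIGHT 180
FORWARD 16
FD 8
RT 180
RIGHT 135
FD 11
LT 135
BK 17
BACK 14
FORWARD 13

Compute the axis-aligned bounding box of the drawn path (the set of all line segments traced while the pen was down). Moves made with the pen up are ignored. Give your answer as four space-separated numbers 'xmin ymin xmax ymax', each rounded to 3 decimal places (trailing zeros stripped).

Executing turtle program step by step:
Start: pos=(0,0), heading=0, pen down
FD 15: (0,0) -> (15,0) [heading=0, draw]
RT 135: heading 0 -> 225
FD 20: (15,0) -> (0.858,-14.142) [heading=225, draw]
BK 2: (0.858,-14.142) -> (2.272,-12.728) [heading=225, draw]
RT 180: heading 225 -> 45
FD 16: (2.272,-12.728) -> (13.586,-1.414) [heading=45, draw]
FD 8: (13.586,-1.414) -> (19.243,4.243) [heading=45, draw]
RT 180: heading 45 -> 225
RT 135: heading 225 -> 90
FD 11: (19.243,4.243) -> (19.243,15.243) [heading=90, draw]
LT 135: heading 90 -> 225
BK 17: (19.243,15.243) -> (31.263,27.263) [heading=225, draw]
BK 14: (31.263,27.263) -> (41.163,37.163) [heading=225, draw]
FD 13: (41.163,37.163) -> (31.971,27.971) [heading=225, draw]
Final: pos=(31.971,27.971), heading=225, 9 segment(s) drawn

Segment endpoints: x in {0, 0.858, 2.272, 13.586, 15, 19.243, 19.243, 31.263, 31.971, 41.163}, y in {-14.142, -12.728, -1.414, 0, 4.243, 15.243, 27.263, 27.971, 37.163}
xmin=0, ymin=-14.142, xmax=41.163, ymax=37.163

Answer: 0 -14.142 41.163 37.163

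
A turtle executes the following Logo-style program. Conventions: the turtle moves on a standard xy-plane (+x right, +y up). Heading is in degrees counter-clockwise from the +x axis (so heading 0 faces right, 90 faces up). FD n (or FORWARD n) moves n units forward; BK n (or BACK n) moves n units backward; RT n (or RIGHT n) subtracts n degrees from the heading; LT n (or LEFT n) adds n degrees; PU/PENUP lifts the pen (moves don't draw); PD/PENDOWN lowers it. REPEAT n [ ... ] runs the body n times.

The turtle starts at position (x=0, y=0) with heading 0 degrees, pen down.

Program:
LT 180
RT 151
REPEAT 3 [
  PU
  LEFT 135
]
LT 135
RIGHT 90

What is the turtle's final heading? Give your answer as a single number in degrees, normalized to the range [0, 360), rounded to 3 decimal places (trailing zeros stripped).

Executing turtle program step by step:
Start: pos=(0,0), heading=0, pen down
LT 180: heading 0 -> 180
RT 151: heading 180 -> 29
REPEAT 3 [
  -- iteration 1/3 --
  PU: pen up
  LT 135: heading 29 -> 164
  -- iteration 2/3 --
  PU: pen up
  LT 135: heading 164 -> 299
  -- iteration 3/3 --
  PU: pen up
  LT 135: heading 299 -> 74
]
LT 135: heading 74 -> 209
RT 90: heading 209 -> 119
Final: pos=(0,0), heading=119, 0 segment(s) drawn

Answer: 119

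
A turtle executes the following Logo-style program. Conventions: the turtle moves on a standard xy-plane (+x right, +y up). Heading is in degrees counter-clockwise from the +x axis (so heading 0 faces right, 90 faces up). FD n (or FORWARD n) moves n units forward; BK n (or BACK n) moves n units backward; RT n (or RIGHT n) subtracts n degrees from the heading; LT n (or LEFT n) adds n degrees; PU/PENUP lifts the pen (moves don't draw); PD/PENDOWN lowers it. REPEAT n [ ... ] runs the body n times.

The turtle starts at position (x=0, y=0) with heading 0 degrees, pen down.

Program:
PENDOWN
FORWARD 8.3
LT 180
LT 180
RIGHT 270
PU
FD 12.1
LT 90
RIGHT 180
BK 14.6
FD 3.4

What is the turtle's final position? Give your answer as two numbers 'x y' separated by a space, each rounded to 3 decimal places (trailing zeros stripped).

Executing turtle program step by step:
Start: pos=(0,0), heading=0, pen down
PD: pen down
FD 8.3: (0,0) -> (8.3,0) [heading=0, draw]
LT 180: heading 0 -> 180
LT 180: heading 180 -> 0
RT 270: heading 0 -> 90
PU: pen up
FD 12.1: (8.3,0) -> (8.3,12.1) [heading=90, move]
LT 90: heading 90 -> 180
RT 180: heading 180 -> 0
BK 14.6: (8.3,12.1) -> (-6.3,12.1) [heading=0, move]
FD 3.4: (-6.3,12.1) -> (-2.9,12.1) [heading=0, move]
Final: pos=(-2.9,12.1), heading=0, 1 segment(s) drawn

Answer: -2.9 12.1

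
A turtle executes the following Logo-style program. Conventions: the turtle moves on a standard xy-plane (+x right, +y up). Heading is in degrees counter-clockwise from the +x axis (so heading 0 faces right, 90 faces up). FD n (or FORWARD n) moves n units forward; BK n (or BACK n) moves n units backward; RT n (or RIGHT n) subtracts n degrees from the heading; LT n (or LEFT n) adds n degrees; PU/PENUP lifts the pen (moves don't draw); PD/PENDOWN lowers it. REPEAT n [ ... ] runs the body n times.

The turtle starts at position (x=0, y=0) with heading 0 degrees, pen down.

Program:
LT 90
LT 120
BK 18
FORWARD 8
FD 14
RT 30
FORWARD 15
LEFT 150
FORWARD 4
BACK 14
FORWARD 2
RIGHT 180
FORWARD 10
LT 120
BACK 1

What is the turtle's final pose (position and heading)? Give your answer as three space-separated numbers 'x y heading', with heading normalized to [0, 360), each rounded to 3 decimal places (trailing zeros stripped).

Executing turtle program step by step:
Start: pos=(0,0), heading=0, pen down
LT 90: heading 0 -> 90
LT 120: heading 90 -> 210
BK 18: (0,0) -> (15.588,9) [heading=210, draw]
FD 8: (15.588,9) -> (8.66,5) [heading=210, draw]
FD 14: (8.66,5) -> (-3.464,-2) [heading=210, draw]
RT 30: heading 210 -> 180
FD 15: (-3.464,-2) -> (-18.464,-2) [heading=180, draw]
LT 150: heading 180 -> 330
FD 4: (-18.464,-2) -> (-15,-4) [heading=330, draw]
BK 14: (-15,-4) -> (-27.124,3) [heading=330, draw]
FD 2: (-27.124,3) -> (-25.392,2) [heading=330, draw]
RT 180: heading 330 -> 150
FD 10: (-25.392,2) -> (-34.053,7) [heading=150, draw]
LT 120: heading 150 -> 270
BK 1: (-34.053,7) -> (-34.053,8) [heading=270, draw]
Final: pos=(-34.053,8), heading=270, 9 segment(s) drawn

Answer: -34.053 8 270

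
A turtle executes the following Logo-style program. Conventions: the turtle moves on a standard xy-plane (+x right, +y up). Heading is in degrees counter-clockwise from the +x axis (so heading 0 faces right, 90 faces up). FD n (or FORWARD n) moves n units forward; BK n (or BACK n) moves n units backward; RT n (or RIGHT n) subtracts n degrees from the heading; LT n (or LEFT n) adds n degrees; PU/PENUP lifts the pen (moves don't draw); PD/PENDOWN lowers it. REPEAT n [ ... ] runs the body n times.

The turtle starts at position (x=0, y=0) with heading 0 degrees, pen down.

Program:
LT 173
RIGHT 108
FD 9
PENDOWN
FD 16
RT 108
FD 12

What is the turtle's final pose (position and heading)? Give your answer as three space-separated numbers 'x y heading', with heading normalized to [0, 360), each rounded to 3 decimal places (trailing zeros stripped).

Executing turtle program step by step:
Start: pos=(0,0), heading=0, pen down
LT 173: heading 0 -> 173
RT 108: heading 173 -> 65
FD 9: (0,0) -> (3.804,8.157) [heading=65, draw]
PD: pen down
FD 16: (3.804,8.157) -> (10.565,22.658) [heading=65, draw]
RT 108: heading 65 -> 317
FD 12: (10.565,22.658) -> (19.342,14.474) [heading=317, draw]
Final: pos=(19.342,14.474), heading=317, 3 segment(s) drawn

Answer: 19.342 14.474 317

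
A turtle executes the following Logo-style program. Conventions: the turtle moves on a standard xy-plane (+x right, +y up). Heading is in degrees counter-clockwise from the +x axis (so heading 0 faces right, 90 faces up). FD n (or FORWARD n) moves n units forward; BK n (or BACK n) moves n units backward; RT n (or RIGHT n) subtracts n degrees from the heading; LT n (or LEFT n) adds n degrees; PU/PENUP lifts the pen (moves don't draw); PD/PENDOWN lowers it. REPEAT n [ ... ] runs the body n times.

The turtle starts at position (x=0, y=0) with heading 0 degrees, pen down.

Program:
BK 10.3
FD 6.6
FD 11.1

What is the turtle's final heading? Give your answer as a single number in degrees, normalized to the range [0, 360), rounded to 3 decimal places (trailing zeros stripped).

Answer: 0

Derivation:
Executing turtle program step by step:
Start: pos=(0,0), heading=0, pen down
BK 10.3: (0,0) -> (-10.3,0) [heading=0, draw]
FD 6.6: (-10.3,0) -> (-3.7,0) [heading=0, draw]
FD 11.1: (-3.7,0) -> (7.4,0) [heading=0, draw]
Final: pos=(7.4,0), heading=0, 3 segment(s) drawn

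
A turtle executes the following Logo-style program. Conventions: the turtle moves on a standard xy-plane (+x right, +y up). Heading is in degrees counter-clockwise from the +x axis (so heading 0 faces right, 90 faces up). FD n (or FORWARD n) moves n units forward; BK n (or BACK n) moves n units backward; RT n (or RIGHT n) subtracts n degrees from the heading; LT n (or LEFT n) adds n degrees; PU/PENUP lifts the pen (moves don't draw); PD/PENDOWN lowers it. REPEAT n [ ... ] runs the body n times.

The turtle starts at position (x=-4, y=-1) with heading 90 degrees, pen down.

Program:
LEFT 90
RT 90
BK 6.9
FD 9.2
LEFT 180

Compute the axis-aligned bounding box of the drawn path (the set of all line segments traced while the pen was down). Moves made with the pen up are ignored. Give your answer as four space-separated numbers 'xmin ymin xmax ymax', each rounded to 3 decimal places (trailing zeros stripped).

Executing turtle program step by step:
Start: pos=(-4,-1), heading=90, pen down
LT 90: heading 90 -> 180
RT 90: heading 180 -> 90
BK 6.9: (-4,-1) -> (-4,-7.9) [heading=90, draw]
FD 9.2: (-4,-7.9) -> (-4,1.3) [heading=90, draw]
LT 180: heading 90 -> 270
Final: pos=(-4,1.3), heading=270, 2 segment(s) drawn

Segment endpoints: x in {-4, -4}, y in {-7.9, -1, 1.3}
xmin=-4, ymin=-7.9, xmax=-4, ymax=1.3

Answer: -4 -7.9 -4 1.3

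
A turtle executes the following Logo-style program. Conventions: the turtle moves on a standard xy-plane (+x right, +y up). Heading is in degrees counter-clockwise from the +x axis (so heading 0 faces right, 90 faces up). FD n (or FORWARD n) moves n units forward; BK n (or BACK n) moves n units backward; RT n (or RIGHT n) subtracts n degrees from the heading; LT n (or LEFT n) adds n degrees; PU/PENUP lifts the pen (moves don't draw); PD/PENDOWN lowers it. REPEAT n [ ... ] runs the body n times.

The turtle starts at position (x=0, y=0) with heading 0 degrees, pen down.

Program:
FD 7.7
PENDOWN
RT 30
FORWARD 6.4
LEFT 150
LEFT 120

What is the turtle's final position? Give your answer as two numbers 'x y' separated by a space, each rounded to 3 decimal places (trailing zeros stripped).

Executing turtle program step by step:
Start: pos=(0,0), heading=0, pen down
FD 7.7: (0,0) -> (7.7,0) [heading=0, draw]
PD: pen down
RT 30: heading 0 -> 330
FD 6.4: (7.7,0) -> (13.243,-3.2) [heading=330, draw]
LT 150: heading 330 -> 120
LT 120: heading 120 -> 240
Final: pos=(13.243,-3.2), heading=240, 2 segment(s) drawn

Answer: 13.243 -3.2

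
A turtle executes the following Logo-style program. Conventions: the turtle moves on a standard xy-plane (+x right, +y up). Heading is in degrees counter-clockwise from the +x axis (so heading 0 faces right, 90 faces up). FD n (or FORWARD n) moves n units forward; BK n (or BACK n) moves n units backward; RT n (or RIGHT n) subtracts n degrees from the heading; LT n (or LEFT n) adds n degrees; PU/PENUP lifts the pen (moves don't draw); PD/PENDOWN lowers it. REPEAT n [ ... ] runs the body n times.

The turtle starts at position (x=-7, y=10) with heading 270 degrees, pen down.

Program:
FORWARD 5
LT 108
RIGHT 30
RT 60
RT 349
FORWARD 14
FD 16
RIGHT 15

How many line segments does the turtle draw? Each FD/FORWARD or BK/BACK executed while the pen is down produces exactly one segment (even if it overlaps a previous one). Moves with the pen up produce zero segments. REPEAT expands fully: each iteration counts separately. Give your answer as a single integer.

Executing turtle program step by step:
Start: pos=(-7,10), heading=270, pen down
FD 5: (-7,10) -> (-7,5) [heading=270, draw]
LT 108: heading 270 -> 18
RT 30: heading 18 -> 348
RT 60: heading 348 -> 288
RT 349: heading 288 -> 299
FD 14: (-7,5) -> (-0.213,-7.245) [heading=299, draw]
FD 16: (-0.213,-7.245) -> (7.544,-21.239) [heading=299, draw]
RT 15: heading 299 -> 284
Final: pos=(7.544,-21.239), heading=284, 3 segment(s) drawn
Segments drawn: 3

Answer: 3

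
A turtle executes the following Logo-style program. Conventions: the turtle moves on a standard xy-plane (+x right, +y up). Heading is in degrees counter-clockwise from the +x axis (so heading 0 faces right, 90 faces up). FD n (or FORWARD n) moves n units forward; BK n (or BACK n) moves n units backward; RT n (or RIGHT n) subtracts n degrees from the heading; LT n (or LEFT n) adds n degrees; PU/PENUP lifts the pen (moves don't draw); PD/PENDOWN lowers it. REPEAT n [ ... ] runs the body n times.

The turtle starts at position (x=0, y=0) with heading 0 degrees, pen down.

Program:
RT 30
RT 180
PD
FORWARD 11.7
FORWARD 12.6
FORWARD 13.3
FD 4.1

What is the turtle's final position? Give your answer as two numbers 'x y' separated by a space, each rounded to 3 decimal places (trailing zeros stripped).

Answer: -36.113 20.85

Derivation:
Executing turtle program step by step:
Start: pos=(0,0), heading=0, pen down
RT 30: heading 0 -> 330
RT 180: heading 330 -> 150
PD: pen down
FD 11.7: (0,0) -> (-10.132,5.85) [heading=150, draw]
FD 12.6: (-10.132,5.85) -> (-21.044,12.15) [heading=150, draw]
FD 13.3: (-21.044,12.15) -> (-32.563,18.8) [heading=150, draw]
FD 4.1: (-32.563,18.8) -> (-36.113,20.85) [heading=150, draw]
Final: pos=(-36.113,20.85), heading=150, 4 segment(s) drawn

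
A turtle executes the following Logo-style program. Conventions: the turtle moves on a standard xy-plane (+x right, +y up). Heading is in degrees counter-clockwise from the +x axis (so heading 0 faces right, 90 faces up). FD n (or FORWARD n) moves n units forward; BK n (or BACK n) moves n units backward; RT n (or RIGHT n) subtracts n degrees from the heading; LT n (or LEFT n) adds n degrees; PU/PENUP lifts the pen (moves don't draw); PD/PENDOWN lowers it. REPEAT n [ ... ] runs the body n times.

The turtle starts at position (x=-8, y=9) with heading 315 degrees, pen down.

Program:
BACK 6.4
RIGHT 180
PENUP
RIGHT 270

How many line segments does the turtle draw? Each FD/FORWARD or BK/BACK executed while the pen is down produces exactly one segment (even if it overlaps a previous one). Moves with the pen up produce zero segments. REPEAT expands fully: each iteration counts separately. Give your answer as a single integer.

Answer: 1

Derivation:
Executing turtle program step by step:
Start: pos=(-8,9), heading=315, pen down
BK 6.4: (-8,9) -> (-12.525,13.525) [heading=315, draw]
RT 180: heading 315 -> 135
PU: pen up
RT 270: heading 135 -> 225
Final: pos=(-12.525,13.525), heading=225, 1 segment(s) drawn
Segments drawn: 1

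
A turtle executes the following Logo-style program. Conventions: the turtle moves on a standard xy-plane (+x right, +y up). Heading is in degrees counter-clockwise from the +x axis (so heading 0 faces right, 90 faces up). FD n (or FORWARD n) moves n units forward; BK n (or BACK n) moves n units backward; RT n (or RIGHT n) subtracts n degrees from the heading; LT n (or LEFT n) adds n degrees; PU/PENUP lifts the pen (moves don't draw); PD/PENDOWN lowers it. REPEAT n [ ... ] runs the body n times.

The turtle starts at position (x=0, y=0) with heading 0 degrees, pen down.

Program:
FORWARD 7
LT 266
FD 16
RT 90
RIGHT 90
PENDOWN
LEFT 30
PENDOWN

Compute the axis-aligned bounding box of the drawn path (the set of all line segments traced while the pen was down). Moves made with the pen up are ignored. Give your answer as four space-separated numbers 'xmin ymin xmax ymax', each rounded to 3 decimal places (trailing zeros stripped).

Answer: 0 -15.961 7 0

Derivation:
Executing turtle program step by step:
Start: pos=(0,0), heading=0, pen down
FD 7: (0,0) -> (7,0) [heading=0, draw]
LT 266: heading 0 -> 266
FD 16: (7,0) -> (5.884,-15.961) [heading=266, draw]
RT 90: heading 266 -> 176
RT 90: heading 176 -> 86
PD: pen down
LT 30: heading 86 -> 116
PD: pen down
Final: pos=(5.884,-15.961), heading=116, 2 segment(s) drawn

Segment endpoints: x in {0, 5.884, 7}, y in {-15.961, 0}
xmin=0, ymin=-15.961, xmax=7, ymax=0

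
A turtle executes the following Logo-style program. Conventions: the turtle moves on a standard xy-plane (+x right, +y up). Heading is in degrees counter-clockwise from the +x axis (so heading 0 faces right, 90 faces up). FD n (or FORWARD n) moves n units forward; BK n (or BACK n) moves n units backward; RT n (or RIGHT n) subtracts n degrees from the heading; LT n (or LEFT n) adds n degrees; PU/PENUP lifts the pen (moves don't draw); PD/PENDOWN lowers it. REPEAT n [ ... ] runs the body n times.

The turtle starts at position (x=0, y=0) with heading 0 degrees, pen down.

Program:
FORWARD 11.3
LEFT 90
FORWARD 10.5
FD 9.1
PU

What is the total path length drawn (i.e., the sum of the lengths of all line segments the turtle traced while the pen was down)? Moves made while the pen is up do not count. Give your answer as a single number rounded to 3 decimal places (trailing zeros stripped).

Answer: 30.9

Derivation:
Executing turtle program step by step:
Start: pos=(0,0), heading=0, pen down
FD 11.3: (0,0) -> (11.3,0) [heading=0, draw]
LT 90: heading 0 -> 90
FD 10.5: (11.3,0) -> (11.3,10.5) [heading=90, draw]
FD 9.1: (11.3,10.5) -> (11.3,19.6) [heading=90, draw]
PU: pen up
Final: pos=(11.3,19.6), heading=90, 3 segment(s) drawn

Segment lengths:
  seg 1: (0,0) -> (11.3,0), length = 11.3
  seg 2: (11.3,0) -> (11.3,10.5), length = 10.5
  seg 3: (11.3,10.5) -> (11.3,19.6), length = 9.1
Total = 30.9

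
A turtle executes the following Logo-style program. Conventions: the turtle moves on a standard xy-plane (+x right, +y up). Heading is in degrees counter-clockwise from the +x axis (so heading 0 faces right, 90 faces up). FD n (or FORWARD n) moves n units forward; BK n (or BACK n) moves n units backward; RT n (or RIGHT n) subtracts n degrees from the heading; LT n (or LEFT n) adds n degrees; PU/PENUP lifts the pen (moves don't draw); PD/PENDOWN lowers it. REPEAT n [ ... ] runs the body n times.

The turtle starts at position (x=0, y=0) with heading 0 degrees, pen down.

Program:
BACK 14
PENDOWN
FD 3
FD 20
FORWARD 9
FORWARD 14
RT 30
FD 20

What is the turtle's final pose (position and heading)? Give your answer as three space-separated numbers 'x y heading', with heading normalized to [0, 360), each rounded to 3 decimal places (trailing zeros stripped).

Answer: 49.321 -10 330

Derivation:
Executing turtle program step by step:
Start: pos=(0,0), heading=0, pen down
BK 14: (0,0) -> (-14,0) [heading=0, draw]
PD: pen down
FD 3: (-14,0) -> (-11,0) [heading=0, draw]
FD 20: (-11,0) -> (9,0) [heading=0, draw]
FD 9: (9,0) -> (18,0) [heading=0, draw]
FD 14: (18,0) -> (32,0) [heading=0, draw]
RT 30: heading 0 -> 330
FD 20: (32,0) -> (49.321,-10) [heading=330, draw]
Final: pos=(49.321,-10), heading=330, 6 segment(s) drawn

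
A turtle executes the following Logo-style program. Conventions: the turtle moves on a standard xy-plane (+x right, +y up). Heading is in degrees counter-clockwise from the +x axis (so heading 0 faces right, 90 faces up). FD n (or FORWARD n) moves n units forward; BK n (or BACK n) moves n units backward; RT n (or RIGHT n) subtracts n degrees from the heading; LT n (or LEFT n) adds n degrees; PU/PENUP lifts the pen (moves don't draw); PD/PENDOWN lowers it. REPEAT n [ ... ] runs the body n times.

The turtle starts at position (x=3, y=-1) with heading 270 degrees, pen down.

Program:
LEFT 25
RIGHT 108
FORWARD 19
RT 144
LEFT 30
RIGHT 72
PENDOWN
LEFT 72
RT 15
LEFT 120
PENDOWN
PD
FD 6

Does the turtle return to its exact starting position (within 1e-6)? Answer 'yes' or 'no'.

Executing turtle program step by step:
Start: pos=(3,-1), heading=270, pen down
LT 25: heading 270 -> 295
RT 108: heading 295 -> 187
FD 19: (3,-1) -> (-15.858,-3.316) [heading=187, draw]
RT 144: heading 187 -> 43
LT 30: heading 43 -> 73
RT 72: heading 73 -> 1
PD: pen down
LT 72: heading 1 -> 73
RT 15: heading 73 -> 58
LT 120: heading 58 -> 178
PD: pen down
PD: pen down
FD 6: (-15.858,-3.316) -> (-21.855,-3.106) [heading=178, draw]
Final: pos=(-21.855,-3.106), heading=178, 2 segment(s) drawn

Start position: (3, -1)
Final position: (-21.855, -3.106)
Distance = 24.944; >= 1e-6 -> NOT closed

Answer: no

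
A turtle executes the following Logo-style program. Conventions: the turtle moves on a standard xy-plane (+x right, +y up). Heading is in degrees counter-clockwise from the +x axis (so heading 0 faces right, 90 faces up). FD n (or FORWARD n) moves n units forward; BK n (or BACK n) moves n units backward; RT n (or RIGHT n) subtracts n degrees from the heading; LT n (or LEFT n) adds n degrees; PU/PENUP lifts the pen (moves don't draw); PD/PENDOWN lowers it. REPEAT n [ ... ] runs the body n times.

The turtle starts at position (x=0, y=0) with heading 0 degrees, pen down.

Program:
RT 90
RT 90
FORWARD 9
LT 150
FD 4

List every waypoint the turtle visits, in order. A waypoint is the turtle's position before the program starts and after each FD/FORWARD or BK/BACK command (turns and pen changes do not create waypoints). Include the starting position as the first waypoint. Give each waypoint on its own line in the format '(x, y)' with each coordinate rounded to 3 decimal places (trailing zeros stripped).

Answer: (0, 0)
(-9, 0)
(-5.536, -2)

Derivation:
Executing turtle program step by step:
Start: pos=(0,0), heading=0, pen down
RT 90: heading 0 -> 270
RT 90: heading 270 -> 180
FD 9: (0,0) -> (-9,0) [heading=180, draw]
LT 150: heading 180 -> 330
FD 4: (-9,0) -> (-5.536,-2) [heading=330, draw]
Final: pos=(-5.536,-2), heading=330, 2 segment(s) drawn
Waypoints (3 total):
(0, 0)
(-9, 0)
(-5.536, -2)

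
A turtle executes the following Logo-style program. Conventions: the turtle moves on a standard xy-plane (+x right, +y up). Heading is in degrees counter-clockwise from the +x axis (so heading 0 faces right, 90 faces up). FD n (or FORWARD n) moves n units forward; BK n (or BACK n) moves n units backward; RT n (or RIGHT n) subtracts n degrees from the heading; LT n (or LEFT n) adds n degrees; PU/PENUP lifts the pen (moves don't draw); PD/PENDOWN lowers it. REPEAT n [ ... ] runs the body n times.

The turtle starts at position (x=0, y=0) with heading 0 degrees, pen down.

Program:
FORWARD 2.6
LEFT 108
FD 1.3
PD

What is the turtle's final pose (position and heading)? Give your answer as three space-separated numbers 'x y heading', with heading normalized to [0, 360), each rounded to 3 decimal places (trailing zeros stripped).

Executing turtle program step by step:
Start: pos=(0,0), heading=0, pen down
FD 2.6: (0,0) -> (2.6,0) [heading=0, draw]
LT 108: heading 0 -> 108
FD 1.3: (2.6,0) -> (2.198,1.236) [heading=108, draw]
PD: pen down
Final: pos=(2.198,1.236), heading=108, 2 segment(s) drawn

Answer: 2.198 1.236 108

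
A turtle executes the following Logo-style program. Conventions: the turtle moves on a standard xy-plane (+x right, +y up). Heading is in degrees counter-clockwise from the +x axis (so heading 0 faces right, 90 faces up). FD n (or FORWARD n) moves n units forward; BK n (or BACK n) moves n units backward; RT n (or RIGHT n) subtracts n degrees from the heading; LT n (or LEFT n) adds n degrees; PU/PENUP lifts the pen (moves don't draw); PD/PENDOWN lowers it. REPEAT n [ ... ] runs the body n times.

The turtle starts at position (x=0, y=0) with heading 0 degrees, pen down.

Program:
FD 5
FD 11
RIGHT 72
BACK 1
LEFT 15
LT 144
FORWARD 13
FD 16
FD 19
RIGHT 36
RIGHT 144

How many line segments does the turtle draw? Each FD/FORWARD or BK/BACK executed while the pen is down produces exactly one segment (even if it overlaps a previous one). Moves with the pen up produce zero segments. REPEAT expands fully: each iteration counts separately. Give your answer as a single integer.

Answer: 6

Derivation:
Executing turtle program step by step:
Start: pos=(0,0), heading=0, pen down
FD 5: (0,0) -> (5,0) [heading=0, draw]
FD 11: (5,0) -> (16,0) [heading=0, draw]
RT 72: heading 0 -> 288
BK 1: (16,0) -> (15.691,0.951) [heading=288, draw]
LT 15: heading 288 -> 303
LT 144: heading 303 -> 87
FD 13: (15.691,0.951) -> (16.371,13.933) [heading=87, draw]
FD 16: (16.371,13.933) -> (17.209,29.911) [heading=87, draw]
FD 19: (17.209,29.911) -> (18.203,48.885) [heading=87, draw]
RT 36: heading 87 -> 51
RT 144: heading 51 -> 267
Final: pos=(18.203,48.885), heading=267, 6 segment(s) drawn
Segments drawn: 6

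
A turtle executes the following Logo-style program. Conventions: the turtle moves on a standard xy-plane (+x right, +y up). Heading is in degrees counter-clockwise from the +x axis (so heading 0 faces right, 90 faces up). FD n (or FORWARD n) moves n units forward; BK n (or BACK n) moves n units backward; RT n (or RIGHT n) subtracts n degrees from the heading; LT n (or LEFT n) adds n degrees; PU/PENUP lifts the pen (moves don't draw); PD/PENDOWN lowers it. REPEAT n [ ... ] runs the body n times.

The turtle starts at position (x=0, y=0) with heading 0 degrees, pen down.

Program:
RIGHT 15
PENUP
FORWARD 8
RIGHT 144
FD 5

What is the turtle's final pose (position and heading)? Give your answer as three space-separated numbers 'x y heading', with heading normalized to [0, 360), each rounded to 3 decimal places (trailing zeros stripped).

Executing turtle program step by step:
Start: pos=(0,0), heading=0, pen down
RT 15: heading 0 -> 345
PU: pen up
FD 8: (0,0) -> (7.727,-2.071) [heading=345, move]
RT 144: heading 345 -> 201
FD 5: (7.727,-2.071) -> (3.06,-3.862) [heading=201, move]
Final: pos=(3.06,-3.862), heading=201, 0 segment(s) drawn

Answer: 3.06 -3.862 201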